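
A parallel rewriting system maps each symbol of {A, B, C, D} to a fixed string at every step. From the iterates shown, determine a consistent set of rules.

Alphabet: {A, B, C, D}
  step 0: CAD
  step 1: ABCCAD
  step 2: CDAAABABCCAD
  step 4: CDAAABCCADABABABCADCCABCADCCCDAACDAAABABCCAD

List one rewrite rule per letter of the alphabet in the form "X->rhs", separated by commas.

  step 1 ⇒ step 2: ABCCAD ⇒ C·DAA·AB·AB·C·CAD
    A ↦ C
    B ↦ DAA
    C ↦ AB
    D ↦ CAD

A->C, B->DAA, C->AB, D->CAD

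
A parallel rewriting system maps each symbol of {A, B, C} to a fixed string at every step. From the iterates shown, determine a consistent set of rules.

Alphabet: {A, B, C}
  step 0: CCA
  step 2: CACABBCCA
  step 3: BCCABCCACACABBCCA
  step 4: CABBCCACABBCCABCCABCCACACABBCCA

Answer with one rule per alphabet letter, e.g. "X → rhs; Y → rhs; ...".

  step 3 ⇒ step 4: BCCABCCACACABBCCA ⇒ CA·B·B·CCA·CA·B·B·CCA·B·CCA·B·CCA·CA·CA·B·B·CCA
    A ↦ CCA
    B ↦ CA
    C ↦ B

A->CCA, B->CA, C->B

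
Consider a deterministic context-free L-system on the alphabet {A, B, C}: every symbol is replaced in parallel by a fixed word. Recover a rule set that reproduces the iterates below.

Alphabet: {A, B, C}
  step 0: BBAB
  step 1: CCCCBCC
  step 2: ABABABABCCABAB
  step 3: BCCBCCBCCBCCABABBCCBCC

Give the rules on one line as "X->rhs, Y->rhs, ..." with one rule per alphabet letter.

A->B, B->CC, C->AB

  step 2 ⇒ step 3: ABABABABCCABAB ⇒ B·CC·B·CC·B·CC·B·CC·AB·AB·B·CC·B·CC
    A ↦ B
    B ↦ CC
    C ↦ AB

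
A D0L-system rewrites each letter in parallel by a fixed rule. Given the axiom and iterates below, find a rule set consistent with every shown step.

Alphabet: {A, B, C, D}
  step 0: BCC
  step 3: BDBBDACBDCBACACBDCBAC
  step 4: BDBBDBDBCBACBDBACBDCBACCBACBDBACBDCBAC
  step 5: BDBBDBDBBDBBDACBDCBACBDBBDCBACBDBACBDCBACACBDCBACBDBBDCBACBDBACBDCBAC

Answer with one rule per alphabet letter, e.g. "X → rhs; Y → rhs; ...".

  step 4 ⇒ step 5: BDBBDBDBCBACBDBACBDCBACCBACBDBACBDCBAC ⇒ BD·B·BD·BD·B·BD·B·BD·AC·BD·CB·AC·BD·B·BD·CB·AC·BD·B·AC·BD·CB·AC·AC·BD·CB·AC·BD·B·BD·CB·AC·BD·B·AC·BD·CB·AC
    A ↦ CB
    B ↦ BD
    C ↦ AC
    D ↦ B

A->CB, B->BD, C->AC, D->B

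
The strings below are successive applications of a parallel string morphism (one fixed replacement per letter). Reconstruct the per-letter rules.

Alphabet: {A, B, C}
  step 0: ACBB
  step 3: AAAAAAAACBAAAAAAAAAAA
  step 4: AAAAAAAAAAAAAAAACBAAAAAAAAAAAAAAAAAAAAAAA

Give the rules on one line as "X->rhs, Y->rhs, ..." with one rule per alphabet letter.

  step 3 ⇒ step 4: AAAAAAAACBAAAAAAAAAAA ⇒ AA·AA·AA·AA·AA·AA·AA·AA·CB·A·AA·AA·AA·AA·AA·AA·AA·AA·AA·AA·AA
    A ↦ AA
    B ↦ A
    C ↦ CB

A->AA, B->A, C->CB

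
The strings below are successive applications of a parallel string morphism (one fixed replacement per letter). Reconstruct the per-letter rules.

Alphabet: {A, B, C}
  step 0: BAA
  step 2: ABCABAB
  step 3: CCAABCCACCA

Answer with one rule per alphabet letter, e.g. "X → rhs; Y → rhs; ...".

A->C, B->CA, C->AB

  step 2 ⇒ step 3: ABCABAB ⇒ C·CA·AB·C·CA·C·CA
    A ↦ C
    B ↦ CA
    C ↦ AB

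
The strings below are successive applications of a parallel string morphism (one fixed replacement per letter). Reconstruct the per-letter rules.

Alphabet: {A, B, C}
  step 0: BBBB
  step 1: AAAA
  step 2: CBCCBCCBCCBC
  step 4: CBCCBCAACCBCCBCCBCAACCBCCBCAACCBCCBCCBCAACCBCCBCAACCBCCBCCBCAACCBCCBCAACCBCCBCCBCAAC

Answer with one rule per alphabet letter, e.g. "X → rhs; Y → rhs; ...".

  step 1 ⇒ step 2: AAAA ⇒ CBC·CBC·CBC·CBC
    A ↦ CBC
  step 0 ⇒ step 1: BBBB ⇒ A·A·A·A
    B ↦ A
    C ↦ AAC  (constrained at step 2)

A->CBC, B->A, C->AAC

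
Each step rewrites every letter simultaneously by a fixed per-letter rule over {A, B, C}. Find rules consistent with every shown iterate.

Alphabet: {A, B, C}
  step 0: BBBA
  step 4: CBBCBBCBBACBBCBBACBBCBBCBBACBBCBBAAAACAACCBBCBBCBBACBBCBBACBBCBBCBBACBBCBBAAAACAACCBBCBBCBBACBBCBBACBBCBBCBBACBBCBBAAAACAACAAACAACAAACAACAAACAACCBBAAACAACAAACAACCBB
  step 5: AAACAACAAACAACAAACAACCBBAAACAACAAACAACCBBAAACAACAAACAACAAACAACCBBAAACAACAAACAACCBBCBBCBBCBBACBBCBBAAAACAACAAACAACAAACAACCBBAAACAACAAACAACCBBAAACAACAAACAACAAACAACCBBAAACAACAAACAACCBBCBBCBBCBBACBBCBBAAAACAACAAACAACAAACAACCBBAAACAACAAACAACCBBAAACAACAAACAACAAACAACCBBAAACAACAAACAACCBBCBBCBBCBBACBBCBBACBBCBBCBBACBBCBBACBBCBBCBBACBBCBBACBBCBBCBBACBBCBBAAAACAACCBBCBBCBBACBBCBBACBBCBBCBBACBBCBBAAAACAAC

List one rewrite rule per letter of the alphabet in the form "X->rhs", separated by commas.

A->CBB, B->AAC, C->A

  step 4 ⇒ step 5: CBBCBBCBBACBBCBBACBBCBBCBBACBBCBBAAAACAACCBBCBBCBBACBBCBBACBBCBBCBBACBBCBBAAAACAACCBBCBBCBBACBBCBBACBBCBBCBBACBBCBBAAAACAACAAACAACAAACAACAAACAACCBBAAACAACAAACAACCBB ⇒ A·AAC·AAC·A·AAC·AAC·A·AAC·AAC·CBB·A·AAC·AAC·A·AAC·AAC·CBB·A·AAC·AAC·A·AAC·AAC·A·AAC·AAC·CBB·A·AAC·AAC·A·AAC·AAC·CBB·CBB·CBB·CBB·A·CBB·CBB·A·A·AAC·AAC·A·AAC·AAC·A·AAC·AAC·CBB·A·AAC·AAC·A·AAC·AAC·CBB·A·AAC·AAC·A·AAC·AAC·A·AAC·AAC·CBB·A·AAC·AAC·A·AAC·AAC·CBB·CBB·CBB·CBB·A·CBB·CBB·A·A·AAC·AAC·A·AAC·AAC·A·AAC·AAC·CBB·A·AAC·AAC·A·AAC·AAC·CBB·A·AAC·AAC·A·AAC·AAC·A·AAC·AAC·CBB·A·AAC·AAC·A·AAC·AAC·CBB·CBB·CBB·CBB·A·CBB·CBB·A·CBB·CBB·CBB·A·CBB·CBB·A·CBB·CBB·CBB·A·CBB·CBB·A·CBB·CBB·CBB·A·CBB·CBB·A·A·AAC·AAC·CBB·CBB·CBB·A·CBB·CBB·A·CBB·CBB·CBB·A·CBB·CBB·A·A·AAC·AAC
    A ↦ CBB
    B ↦ AAC
    C ↦ A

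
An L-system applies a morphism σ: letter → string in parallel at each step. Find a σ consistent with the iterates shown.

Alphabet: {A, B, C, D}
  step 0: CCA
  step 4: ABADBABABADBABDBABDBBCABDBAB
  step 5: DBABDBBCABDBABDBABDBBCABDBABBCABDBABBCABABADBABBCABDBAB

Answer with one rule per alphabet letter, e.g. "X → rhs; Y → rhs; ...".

  step 4 ⇒ step 5: ABADBABABADBABDBABDBBCABDBAB ⇒ DB·AB·DB·BC·AB·DB·AB·DB·AB·DB·BC·AB·DB·AB·BC·AB·DB·AB·BC·AB·AB·A·DB·AB·BC·AB·DB·AB
    A ↦ DB
    B ↦ AB
    C ↦ A
    D ↦ BC

A->DB, B->AB, C->A, D->BC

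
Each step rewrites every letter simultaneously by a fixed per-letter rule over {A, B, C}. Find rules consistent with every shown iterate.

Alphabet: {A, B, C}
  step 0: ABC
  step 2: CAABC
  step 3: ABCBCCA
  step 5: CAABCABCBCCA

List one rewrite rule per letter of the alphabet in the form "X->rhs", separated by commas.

  step 2 ⇒ step 3: CAABC ⇒ A·BC·BC·C·A
    A ↦ BC
    B ↦ C
    C ↦ A

A->BC, B->C, C->A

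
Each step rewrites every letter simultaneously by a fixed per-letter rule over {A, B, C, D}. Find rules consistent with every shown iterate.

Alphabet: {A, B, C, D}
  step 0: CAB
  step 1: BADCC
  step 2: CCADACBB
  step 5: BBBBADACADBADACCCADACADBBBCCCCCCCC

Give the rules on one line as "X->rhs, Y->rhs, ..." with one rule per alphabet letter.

A->AD, B->CC, C->B, D->AC

  step 1 ⇒ step 2: BADCC ⇒ CC·AD·AC·B·B
    A ↦ AD
    B ↦ CC
    C ↦ B
    D ↦ AC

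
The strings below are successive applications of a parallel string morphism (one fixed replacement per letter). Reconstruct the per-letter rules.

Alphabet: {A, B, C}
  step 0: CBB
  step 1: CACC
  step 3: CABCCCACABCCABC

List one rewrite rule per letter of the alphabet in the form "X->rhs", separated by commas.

A->BC, B->C, C->CA

  step 0 ⇒ step 1: CBB ⇒ CA·C·C
    B ↦ C
    C ↦ CA
    A ↦ BC  (constrained at step 1)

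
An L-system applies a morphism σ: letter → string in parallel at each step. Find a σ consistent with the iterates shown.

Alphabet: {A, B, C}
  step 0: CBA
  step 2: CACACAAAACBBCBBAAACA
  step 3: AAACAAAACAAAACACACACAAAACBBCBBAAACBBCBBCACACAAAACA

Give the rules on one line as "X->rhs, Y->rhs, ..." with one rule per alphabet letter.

  step 2 ⇒ step 3: CACACAAAACBBCBBAAACA ⇒ AAA·CA·AAA·CA·AAA·CA·CA·CA·CA·AAA·CBB·CBB·AAA·CBB·CBB·CA·CA·CA·AAA·CA
    A ↦ CA
    B ↦ CBB
    C ↦ AAA

A->CA, B->CBB, C->AAA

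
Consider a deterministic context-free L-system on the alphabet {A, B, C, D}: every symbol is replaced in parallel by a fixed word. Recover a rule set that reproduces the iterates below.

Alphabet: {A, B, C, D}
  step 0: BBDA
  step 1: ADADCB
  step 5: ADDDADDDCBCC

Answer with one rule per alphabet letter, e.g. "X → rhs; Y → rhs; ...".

A->B, B->AD, C->D, D->C

  step 0 ⇒ step 1: BBDA ⇒ AD·AD·C·B
    A ↦ B
    B ↦ AD
    D ↦ C
    C ↦ D  (constrained at step 1)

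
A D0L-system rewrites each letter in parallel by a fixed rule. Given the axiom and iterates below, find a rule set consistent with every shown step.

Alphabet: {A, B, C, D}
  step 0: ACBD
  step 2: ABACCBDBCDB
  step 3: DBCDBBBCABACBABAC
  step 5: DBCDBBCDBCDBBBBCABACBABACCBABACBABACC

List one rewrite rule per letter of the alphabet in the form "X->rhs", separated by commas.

A->DB, B->C, C->B, D->ABA

  step 2 ⇒ step 3: ABACCBDBCDB ⇒ DB·C·DB·B·B·C·ABA·C·B·ABA·C
    A ↦ DB
    B ↦ C
    C ↦ B
    D ↦ ABA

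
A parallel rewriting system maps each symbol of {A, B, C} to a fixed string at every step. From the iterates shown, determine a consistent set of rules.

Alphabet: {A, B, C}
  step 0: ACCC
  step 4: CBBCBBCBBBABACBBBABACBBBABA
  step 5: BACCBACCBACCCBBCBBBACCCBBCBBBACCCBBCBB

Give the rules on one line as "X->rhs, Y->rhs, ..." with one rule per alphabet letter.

A->BB, B->C, C->BA

  step 4 ⇒ step 5: CBBCBBCBBBABACBBBABACBBBABA ⇒ BA·C·C·BA·C·C·BA·C·C·C·BB·C·BB·BA·C·C·C·BB·C·BB·BA·C·C·C·BB·C·BB
    A ↦ BB
    B ↦ C
    C ↦ BA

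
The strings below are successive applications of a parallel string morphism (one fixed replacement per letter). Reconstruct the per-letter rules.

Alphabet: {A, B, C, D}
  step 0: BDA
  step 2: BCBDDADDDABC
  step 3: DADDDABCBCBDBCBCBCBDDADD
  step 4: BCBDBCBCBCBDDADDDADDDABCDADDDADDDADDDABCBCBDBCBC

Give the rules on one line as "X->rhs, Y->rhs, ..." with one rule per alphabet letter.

  step 3 ⇒ step 4: DADDDABCBCBDBCBCBCBDDADD ⇒ BC·BD·BC·BC·BC·BD·DA·DD·DA·DD·DA·BC·DA·DD·DA·DD·DA·DD·DA·BC·BC·BD·BC·BC
    A ↦ BD
    B ↦ DA
    C ↦ DD
    D ↦ BC

A->BD, B->DA, C->DD, D->BC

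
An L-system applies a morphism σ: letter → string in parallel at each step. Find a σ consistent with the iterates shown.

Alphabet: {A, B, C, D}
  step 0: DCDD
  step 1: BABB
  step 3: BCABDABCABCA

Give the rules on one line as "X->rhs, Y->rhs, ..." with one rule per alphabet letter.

  step 0 ⇒ step 1: DCDD ⇒ B·A·B·B
    C ↦ A
    D ↦ B
    A ↦ DA  (constrained at step 1)
    B ↦ BC  (constrained at step 1)

A->DA, B->BC, C->A, D->B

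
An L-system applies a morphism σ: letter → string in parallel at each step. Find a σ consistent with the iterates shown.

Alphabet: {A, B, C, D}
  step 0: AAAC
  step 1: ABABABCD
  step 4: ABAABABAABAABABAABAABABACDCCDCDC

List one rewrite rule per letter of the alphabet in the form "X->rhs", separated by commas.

A->AB, B->A, C->CD, D->C

  step 0 ⇒ step 1: AAAC ⇒ AB·AB·AB·CD
    A ↦ AB
    C ↦ CD
    B ↦ A  (constrained at step 1)
    D ↦ C  (constrained at step 1)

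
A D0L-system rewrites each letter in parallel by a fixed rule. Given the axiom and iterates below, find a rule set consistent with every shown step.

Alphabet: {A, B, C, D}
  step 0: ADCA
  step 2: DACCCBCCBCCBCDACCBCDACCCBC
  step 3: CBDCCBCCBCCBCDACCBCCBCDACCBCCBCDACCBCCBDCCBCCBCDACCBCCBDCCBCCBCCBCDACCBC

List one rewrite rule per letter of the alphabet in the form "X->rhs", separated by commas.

A->BDC, B->DAC, C->CBC, D->C

  step 2 ⇒ step 3: DACCCBCCBCCBCDACCBCDACCCBC ⇒ C·BDC·CBC·CBC·CBC·DAC·CBC·CBC·DAC·CBC·CBC·DAC·CBC·C·BDC·CBC·CBC·DAC·CBC·C·BDC·CBC·CBC·CBC·DAC·CBC
    A ↦ BDC
    B ↦ DAC
    C ↦ CBC
    D ↦ C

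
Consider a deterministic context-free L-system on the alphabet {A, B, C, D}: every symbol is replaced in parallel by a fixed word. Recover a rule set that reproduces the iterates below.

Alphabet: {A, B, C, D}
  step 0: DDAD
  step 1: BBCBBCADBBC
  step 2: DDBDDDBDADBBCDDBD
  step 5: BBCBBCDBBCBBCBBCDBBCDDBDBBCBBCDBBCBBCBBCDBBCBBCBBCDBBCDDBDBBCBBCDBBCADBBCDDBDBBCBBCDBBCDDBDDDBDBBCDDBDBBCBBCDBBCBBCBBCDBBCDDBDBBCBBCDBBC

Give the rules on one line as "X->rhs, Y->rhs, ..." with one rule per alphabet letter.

  step 1 ⇒ step 2: BBCBBCADBBC ⇒ D·D·BD·D·D·BD·AD·BBC·D·D·BD
    A ↦ AD
    B ↦ D
    C ↦ BD
    D ↦ BBC

A->AD, B->D, C->BD, D->BBC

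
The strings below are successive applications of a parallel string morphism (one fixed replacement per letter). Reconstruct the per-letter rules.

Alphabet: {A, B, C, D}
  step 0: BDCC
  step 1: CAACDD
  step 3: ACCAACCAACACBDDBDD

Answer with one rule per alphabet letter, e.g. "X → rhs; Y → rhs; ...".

A->BD, B->CA, C->D, D->AC

  step 0 ⇒ step 1: BDCC ⇒ CA·AC·D·D
    B ↦ CA
    C ↦ D
    D ↦ AC
    A ↦ BD  (constrained at step 1)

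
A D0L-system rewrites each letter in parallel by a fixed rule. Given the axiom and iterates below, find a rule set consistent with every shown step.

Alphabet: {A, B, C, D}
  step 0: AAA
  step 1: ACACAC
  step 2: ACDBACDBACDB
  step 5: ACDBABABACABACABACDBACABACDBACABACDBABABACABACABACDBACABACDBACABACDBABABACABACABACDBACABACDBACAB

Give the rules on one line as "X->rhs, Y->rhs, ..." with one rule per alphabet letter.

A->AC, B->AB, C->DB, D->AB

  step 1 ⇒ step 2: ACACAC ⇒ AC·DB·AC·DB·AC·DB
    A ↦ AC
    C ↦ DB
    B ↦ AB  (constrained at step 2)
    D ↦ AB  (constrained at step 2)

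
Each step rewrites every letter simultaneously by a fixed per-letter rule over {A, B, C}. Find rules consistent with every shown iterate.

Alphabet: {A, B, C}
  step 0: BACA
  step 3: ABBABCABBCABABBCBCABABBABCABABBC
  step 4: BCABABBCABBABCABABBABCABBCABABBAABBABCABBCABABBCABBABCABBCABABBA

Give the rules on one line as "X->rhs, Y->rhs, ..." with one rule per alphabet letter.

A->BC, B->AB, C->BA

  step 3 ⇒ step 4: ABBABCABBCABABBCBCABABBABCABABBC ⇒ BC·AB·AB·BC·AB·BA·BC·AB·AB·BA·BC·AB·BC·AB·AB·BA·AB·BA·BC·AB·BC·AB·AB·BC·AB·BA·BC·AB·BC·AB·AB·BA
    A ↦ BC
    B ↦ AB
    C ↦ BA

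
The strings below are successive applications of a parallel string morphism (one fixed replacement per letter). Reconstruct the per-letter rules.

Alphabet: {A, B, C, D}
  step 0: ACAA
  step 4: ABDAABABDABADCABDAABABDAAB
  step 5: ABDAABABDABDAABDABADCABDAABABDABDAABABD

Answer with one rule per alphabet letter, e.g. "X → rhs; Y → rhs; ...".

A->AB, B->D, C->DC, D->A

  step 4 ⇒ step 5: ABDAABABDABADCABDAABABDAAB ⇒ AB·D·A·AB·AB·D·AB·D·A·AB·D·AB·A·DC·AB·D·A·AB·AB·D·AB·D·A·AB·AB·D
    A ↦ AB
    B ↦ D
    C ↦ DC
    D ↦ A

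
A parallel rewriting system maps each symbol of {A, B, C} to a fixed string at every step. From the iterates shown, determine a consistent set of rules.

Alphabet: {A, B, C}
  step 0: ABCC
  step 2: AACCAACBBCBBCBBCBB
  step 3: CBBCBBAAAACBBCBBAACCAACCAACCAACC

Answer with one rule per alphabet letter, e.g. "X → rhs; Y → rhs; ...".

  step 2 ⇒ step 3: AACCAACBBCBBCBBCBB ⇒ CBB·CBB·AA·AA·CBB·CBB·AA·C·C·AA·C·C·AA·C·C·AA·C·C
    A ↦ CBB
    B ↦ C
    C ↦ AA

A->CBB, B->C, C->AA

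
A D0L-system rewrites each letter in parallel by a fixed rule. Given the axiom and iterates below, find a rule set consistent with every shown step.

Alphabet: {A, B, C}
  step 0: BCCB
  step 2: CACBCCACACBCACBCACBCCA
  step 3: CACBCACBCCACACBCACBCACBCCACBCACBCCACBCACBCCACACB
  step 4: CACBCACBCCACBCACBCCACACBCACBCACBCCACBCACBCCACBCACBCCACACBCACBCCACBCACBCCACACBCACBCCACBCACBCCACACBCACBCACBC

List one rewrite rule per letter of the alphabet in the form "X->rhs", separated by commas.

A->CB, B->CBC, C->CA

  step 3 ⇒ step 4: CACBCACBCCACACBCACBCACBCCACBCACBCCACBCACBCCACACB ⇒ CA·CB·CA·CBC·CA·CB·CA·CBC·CA·CA·CB·CA·CB·CA·CBC·CA·CB·CA·CBC·CA·CB·CA·CBC·CA·CA·CB·CA·CBC·CA·CB·CA·CBC·CA·CA·CB·CA·CBC·CA·CB·CA·CBC·CA·CA·CB·CA·CB·CA·CBC
    A ↦ CB
    B ↦ CBC
    C ↦ CA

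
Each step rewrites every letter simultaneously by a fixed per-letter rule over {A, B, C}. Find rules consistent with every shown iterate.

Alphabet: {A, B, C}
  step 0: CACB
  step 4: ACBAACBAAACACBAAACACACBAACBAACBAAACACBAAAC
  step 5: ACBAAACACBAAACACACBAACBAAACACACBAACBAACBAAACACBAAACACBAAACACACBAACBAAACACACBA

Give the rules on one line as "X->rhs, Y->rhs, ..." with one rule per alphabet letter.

  step 4 ⇒ step 5: ACBAACBAAACACBAAACACACBAACBAACBAAACACBAAAC ⇒ AC·BA·A·AC·AC·BA·A·AC·AC·AC·BA·AC·BA·A·AC·AC·AC·BA·AC·BA·AC·BA·A·AC·AC·BA·A·AC·AC·BA·A·AC·AC·AC·BA·AC·BA·A·AC·AC·AC·BA
    A ↦ AC
    B ↦ A
    C ↦ BA

A->AC, B->A, C->BA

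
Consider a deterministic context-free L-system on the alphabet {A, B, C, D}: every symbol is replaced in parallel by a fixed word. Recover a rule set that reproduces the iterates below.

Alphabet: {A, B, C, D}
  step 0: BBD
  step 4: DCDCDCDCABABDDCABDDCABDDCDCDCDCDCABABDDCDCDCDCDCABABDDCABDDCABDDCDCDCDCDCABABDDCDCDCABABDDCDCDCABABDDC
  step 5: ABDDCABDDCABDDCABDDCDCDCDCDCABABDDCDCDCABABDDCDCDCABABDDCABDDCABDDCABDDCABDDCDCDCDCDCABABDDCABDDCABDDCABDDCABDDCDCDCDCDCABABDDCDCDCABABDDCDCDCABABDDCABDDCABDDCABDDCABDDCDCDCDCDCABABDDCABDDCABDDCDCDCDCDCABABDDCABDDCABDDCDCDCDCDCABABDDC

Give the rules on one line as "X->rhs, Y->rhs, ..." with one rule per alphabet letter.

A->D, B->CDC, C->DDC, D->AB

  step 4 ⇒ step 5: DCDCDCDCABABDDCABDDCABDDCDCDCDCDCABABDDCDCDCDCDCABABDDCABDDCABDDCDCDCDCDCABABDDCDCDCABABDDCDCDCABABDDC ⇒ AB·DDC·AB·DDC·AB·DDC·AB·DDC·D·CDC·D·CDC·AB·AB·DDC·D·CDC·AB·AB·DDC·D·CDC·AB·AB·DDC·AB·DDC·AB·DDC·AB·DDC·AB·DDC·D·CDC·D·CDC·AB·AB·DDC·AB·DDC·AB·DDC·AB·DDC·AB·DDC·D·CDC·D·CDC·AB·AB·DDC·D·CDC·AB·AB·DDC·D·CDC·AB·AB·DDC·AB·DDC·AB·DDC·AB·DDC·AB·DDC·D·CDC·D·CDC·AB·AB·DDC·AB·DDC·AB·DDC·D·CDC·D·CDC·AB·AB·DDC·AB·DDC·AB·DDC·D·CDC·D·CDC·AB·AB·DDC
    A ↦ D
    B ↦ CDC
    C ↦ DDC
    D ↦ AB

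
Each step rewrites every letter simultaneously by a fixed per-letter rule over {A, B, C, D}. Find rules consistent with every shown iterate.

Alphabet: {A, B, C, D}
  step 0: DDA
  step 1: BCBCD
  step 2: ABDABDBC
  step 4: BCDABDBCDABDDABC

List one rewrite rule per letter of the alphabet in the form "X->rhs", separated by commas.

A->D, B->A, C->BD, D->BC

  step 1 ⇒ step 2: BCBCD ⇒ A·BD·A·BD·BC
    B ↦ A
    C ↦ BD
    D ↦ BC
  step 0 ⇒ step 1: DDA ⇒ BC·BC·D
    A ↦ D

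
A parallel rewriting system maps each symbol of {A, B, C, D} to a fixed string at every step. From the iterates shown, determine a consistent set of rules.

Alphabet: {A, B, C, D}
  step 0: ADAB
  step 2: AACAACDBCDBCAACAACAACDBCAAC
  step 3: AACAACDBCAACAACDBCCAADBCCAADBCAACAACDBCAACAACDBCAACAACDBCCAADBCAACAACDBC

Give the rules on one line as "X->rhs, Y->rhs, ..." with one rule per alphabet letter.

A->AAC, B->A, C->DBC, D->CA

  step 2 ⇒ step 3: AACAACDBCDBCAACAACAACDBCAAC ⇒ AAC·AAC·DBC·AAC·AAC·DBC·CA·A·DBC·CA·A·DBC·AAC·AAC·DBC·AAC·AAC·DBC·AAC·AAC·DBC·CA·A·DBC·AAC·AAC·DBC
    A ↦ AAC
    B ↦ A
    C ↦ DBC
    D ↦ CA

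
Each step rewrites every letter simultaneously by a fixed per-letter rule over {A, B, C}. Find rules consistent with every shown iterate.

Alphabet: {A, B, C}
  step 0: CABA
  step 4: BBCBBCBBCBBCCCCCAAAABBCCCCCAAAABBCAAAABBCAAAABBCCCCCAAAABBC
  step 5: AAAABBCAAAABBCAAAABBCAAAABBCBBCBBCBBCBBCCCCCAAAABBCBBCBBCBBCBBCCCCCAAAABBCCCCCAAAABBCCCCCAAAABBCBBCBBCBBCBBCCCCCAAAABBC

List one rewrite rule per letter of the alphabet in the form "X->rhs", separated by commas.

  step 4 ⇒ step 5: BBCBBCBBCBBCCCCCAAAABBCCCCCAAAABBCAAAABBCAAAABBCCCCCAAAABBC ⇒ AA·AA·BBC·AA·AA·BBC·AA·AA·BBC·AA·AA·BBC·BBC·BBC·BBC·BBC·C·C·C·C·AA·AA·BBC·BBC·BBC·BBC·BBC·C·C·C·C·AA·AA·BBC·C·C·C·C·AA·AA·BBC·C·C·C·C·AA·AA·BBC·BBC·BBC·BBC·BBC·C·C·C·C·AA·AA·BBC
    A ↦ C
    B ↦ AA
    C ↦ BBC

A->C, B->AA, C->BBC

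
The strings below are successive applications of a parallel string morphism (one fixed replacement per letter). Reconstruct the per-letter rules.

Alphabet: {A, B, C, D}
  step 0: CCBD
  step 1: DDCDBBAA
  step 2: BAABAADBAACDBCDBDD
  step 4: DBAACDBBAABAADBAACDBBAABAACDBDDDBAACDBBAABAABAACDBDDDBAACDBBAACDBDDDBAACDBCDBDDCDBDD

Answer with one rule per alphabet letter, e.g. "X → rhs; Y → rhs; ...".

  step 1 ⇒ step 2: DDCDBBAA ⇒ BAA·BAA·D·BAA·CDB·CDB·D·D
    A ↦ D
    B ↦ CDB
    C ↦ D
    D ↦ BAA

A->D, B->CDB, C->D, D->BAA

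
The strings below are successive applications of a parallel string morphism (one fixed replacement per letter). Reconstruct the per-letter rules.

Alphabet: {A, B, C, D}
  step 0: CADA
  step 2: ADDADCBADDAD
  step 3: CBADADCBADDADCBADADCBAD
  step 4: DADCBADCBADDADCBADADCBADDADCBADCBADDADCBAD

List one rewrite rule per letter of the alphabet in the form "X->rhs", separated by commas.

  step 3 ⇒ step 4: CBADADCBADDADCBADADCBAD ⇒ D·AD·CB·AD·CB·AD·D·AD·CB·AD·AD·CB·AD·D·AD·CB·AD·CB·AD·D·AD·CB·AD
    A ↦ CB
    B ↦ AD
    C ↦ D
    D ↦ AD

A->CB, B->AD, C->D, D->AD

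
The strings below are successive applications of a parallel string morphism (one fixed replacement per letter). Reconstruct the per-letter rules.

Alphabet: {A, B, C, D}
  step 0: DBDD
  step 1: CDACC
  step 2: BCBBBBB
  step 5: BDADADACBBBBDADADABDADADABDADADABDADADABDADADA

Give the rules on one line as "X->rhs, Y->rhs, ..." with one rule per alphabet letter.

  step 1 ⇒ step 2: CDACC ⇒ B·C·BBB·B·B
    A ↦ BBB
    C ↦ B
    D ↦ C
  step 0 ⇒ step 1: DBDD ⇒ C·DA·C·C
    B ↦ DA

A->BBB, B->DA, C->B, D->C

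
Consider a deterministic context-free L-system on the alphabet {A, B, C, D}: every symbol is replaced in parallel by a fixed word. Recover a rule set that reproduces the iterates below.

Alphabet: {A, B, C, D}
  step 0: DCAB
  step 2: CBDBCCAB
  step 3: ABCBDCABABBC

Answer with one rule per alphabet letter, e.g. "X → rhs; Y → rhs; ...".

A->B, B->C, C->AB, D->BD

  step 2 ⇒ step 3: CBDBCCAB ⇒ AB·C·BD·C·AB·AB·B·C
    A ↦ B
    B ↦ C
    C ↦ AB
    D ↦ BD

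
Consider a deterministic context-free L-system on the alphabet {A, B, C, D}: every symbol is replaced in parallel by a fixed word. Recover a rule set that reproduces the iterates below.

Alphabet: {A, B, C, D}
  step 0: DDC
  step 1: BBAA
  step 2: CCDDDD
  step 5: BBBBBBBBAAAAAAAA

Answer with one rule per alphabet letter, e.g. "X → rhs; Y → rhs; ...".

  step 1 ⇒ step 2: BBAA ⇒ C·C·DD·DD
    A ↦ DD
    B ↦ C
  step 0 ⇒ step 1: DDC ⇒ B·B·AA
    C ↦ AA
  step 0 ⇒ step 1: DDC ⇒ B·B·AA
    D ↦ B

A->DD, B->C, C->AA, D->B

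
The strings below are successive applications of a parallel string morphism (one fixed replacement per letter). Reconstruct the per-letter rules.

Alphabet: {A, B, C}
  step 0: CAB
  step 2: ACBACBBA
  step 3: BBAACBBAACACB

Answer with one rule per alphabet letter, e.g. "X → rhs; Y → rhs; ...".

  step 2 ⇒ step 3: ACBACBBA ⇒ B·BA·AC·B·BA·AC·AC·B
    A ↦ B
    B ↦ AC
    C ↦ BA

A->B, B->AC, C->BA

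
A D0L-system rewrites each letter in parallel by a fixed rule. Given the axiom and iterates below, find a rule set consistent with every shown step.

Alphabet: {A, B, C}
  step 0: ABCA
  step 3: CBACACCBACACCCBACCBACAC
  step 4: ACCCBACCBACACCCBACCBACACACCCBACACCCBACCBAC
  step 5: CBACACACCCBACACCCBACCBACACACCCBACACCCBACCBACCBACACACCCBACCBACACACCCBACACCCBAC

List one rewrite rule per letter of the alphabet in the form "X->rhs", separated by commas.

  step 4 ⇒ step 5: ACCCBACCBACACCCBACCBACACACCCBACACCCBACCBAC ⇒ CB·AC·AC·AC·C·CB·AC·AC·C·CB·AC·CB·AC·AC·AC·C·CB·AC·AC·C·CB·AC·CB·AC·CB·AC·AC·AC·C·CB·AC·CB·AC·AC·AC·C·CB·AC·AC·C·CB·AC
    A ↦ CB
    B ↦ C
    C ↦ AC

A->CB, B->C, C->AC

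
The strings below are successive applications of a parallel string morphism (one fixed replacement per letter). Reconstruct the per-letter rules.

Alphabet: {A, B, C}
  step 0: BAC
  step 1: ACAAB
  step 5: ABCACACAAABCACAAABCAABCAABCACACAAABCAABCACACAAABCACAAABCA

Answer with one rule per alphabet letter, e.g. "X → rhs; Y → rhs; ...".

  step 0 ⇒ step 1: BAC ⇒ A·CA·AB
    A ↦ CA
    B ↦ A
    C ↦ AB

A->CA, B->A, C->AB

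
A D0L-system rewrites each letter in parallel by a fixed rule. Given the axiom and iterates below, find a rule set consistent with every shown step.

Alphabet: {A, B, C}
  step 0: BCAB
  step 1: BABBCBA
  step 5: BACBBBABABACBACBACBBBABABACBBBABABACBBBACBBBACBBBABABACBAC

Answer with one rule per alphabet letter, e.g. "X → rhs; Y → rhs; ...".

  step 0 ⇒ step 1: BCAB ⇒ BA·BB·C·BA
    A ↦ C
    B ↦ BA
    C ↦ BB

A->C, B->BA, C->BB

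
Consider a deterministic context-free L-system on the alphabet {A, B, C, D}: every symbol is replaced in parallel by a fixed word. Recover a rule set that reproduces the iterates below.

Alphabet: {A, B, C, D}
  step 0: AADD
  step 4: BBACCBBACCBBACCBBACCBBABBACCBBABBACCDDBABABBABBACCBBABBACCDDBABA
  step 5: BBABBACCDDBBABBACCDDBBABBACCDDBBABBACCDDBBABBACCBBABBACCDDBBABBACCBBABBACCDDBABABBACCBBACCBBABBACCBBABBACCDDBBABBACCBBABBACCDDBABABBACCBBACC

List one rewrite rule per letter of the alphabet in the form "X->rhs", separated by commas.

  step 4 ⇒ step 5: BBACCBBACCBBACCBBACCBBABBACCBBABBACCDDBABABBABBACCBBABBACCDDBABA ⇒ BBA·BBA·CC·D·D·BBA·BBA·CC·D·D·BBA·BBA·CC·D·D·BBA·BBA·CC·D·D·BBA·BBA·CC·BBA·BBA·CC·D·D·BBA·BBA·CC·BBA·BBA·CC·D·D·BA·BA·BBA·CC·BBA·CC·BBA·BBA·CC·BBA·BBA·CC·D·D·BBA·BBA·CC·BBA·BBA·CC·D·D·BA·BA·BBA·CC·BBA·CC
    A ↦ CC
    B ↦ BBA
    C ↦ D
    D ↦ BA

A->CC, B->BBA, C->D, D->BA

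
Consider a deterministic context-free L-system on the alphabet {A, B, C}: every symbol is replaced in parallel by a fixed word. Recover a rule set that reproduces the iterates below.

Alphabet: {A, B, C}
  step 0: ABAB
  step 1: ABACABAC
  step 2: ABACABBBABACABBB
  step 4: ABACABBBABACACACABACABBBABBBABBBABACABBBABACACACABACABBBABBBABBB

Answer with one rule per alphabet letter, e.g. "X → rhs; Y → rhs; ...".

A->AB, B->AC, C->BB

  step 1 ⇒ step 2: ABACABAC ⇒ AB·AC·AB·BB·AB·AC·AB·BB
    A ↦ AB
    B ↦ AC
    C ↦ BB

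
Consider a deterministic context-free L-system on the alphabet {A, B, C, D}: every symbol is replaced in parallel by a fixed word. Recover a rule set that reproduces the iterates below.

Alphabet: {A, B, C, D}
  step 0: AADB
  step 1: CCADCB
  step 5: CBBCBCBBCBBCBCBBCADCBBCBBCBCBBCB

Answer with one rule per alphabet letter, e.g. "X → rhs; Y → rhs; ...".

  step 0 ⇒ step 1: AADB ⇒ C·C·AD·CB
    A ↦ C
    B ↦ CB
    D ↦ AD
    C ↦ B  (constrained at step 1)

A->C, B->CB, C->B, D->AD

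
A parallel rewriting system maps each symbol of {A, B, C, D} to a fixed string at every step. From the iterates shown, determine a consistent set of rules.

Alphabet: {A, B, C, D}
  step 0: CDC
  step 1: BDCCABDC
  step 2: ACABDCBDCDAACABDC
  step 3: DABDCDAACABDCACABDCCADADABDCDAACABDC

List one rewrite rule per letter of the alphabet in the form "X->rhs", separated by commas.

A->DA, B->A, C->BDC, D->CA

  step 2 ⇒ step 3: ACABDCBDCDAACABDC ⇒ DA·BDC·DA·A·CA·BDC·A·CA·BDC·CA·DA·DA·BDC·DA·A·CA·BDC
    A ↦ DA
    B ↦ A
    C ↦ BDC
    D ↦ CA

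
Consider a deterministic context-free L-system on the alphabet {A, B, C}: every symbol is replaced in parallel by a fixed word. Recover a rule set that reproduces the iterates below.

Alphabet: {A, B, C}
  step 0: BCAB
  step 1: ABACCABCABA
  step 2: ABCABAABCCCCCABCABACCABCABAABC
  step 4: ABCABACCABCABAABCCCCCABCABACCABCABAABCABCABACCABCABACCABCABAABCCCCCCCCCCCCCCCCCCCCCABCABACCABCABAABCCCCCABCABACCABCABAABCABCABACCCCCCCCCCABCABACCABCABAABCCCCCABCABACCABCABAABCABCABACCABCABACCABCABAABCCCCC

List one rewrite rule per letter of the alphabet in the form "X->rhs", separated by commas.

A->ABC, B->ABA, C->CC

  step 1 ⇒ step 2: ABACCABCABA ⇒ ABC·ABA·ABC·CC·CC·ABC·ABA·CC·ABC·ABA·ABC
    A ↦ ABC
    B ↦ ABA
    C ↦ CC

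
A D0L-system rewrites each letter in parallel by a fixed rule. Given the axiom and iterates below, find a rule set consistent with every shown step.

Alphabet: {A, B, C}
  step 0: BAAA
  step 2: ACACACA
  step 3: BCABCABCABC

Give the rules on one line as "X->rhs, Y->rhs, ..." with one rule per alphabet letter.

A->BC, B->C, C->A

  step 2 ⇒ step 3: ACACACA ⇒ BC·A·BC·A·BC·A·BC
    A ↦ BC
    C ↦ A
    B ↦ C  (constrained at step 0)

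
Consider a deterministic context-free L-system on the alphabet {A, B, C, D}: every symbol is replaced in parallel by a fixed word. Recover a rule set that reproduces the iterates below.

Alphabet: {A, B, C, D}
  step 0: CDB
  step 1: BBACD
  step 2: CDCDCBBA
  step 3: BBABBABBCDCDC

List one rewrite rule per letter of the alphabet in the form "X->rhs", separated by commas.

A->C, B->CD, C->BB, D->A

  step 2 ⇒ step 3: CDCDCBBA ⇒ BB·A·BB·A·BB·CD·CD·C
    A ↦ C
    B ↦ CD
    C ↦ BB
    D ↦ A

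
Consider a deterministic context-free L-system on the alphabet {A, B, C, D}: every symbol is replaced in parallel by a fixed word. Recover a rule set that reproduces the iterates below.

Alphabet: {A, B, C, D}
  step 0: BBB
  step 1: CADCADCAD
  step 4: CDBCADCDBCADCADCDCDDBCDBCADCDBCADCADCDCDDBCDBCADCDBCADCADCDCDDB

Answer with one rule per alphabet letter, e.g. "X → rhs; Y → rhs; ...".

  step 0 ⇒ step 1: BBB ⇒ CAD·CAD·CAD
    B ↦ CAD
    A ↦ CDD  (constrained at step 1)
    C ↦ CD  (constrained at step 1)
    D ↦ B  (constrained at step 1)

A->CDD, B->CAD, C->CD, D->B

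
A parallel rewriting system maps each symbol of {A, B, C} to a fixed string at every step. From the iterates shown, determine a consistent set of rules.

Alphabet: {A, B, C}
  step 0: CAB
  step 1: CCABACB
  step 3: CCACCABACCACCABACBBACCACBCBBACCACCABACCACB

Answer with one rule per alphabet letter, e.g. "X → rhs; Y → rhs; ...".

A->BA, B->CB, C->CCA

  step 0 ⇒ step 1: CAB ⇒ CCA·BA·CB
    A ↦ BA
    B ↦ CB
    C ↦ CCA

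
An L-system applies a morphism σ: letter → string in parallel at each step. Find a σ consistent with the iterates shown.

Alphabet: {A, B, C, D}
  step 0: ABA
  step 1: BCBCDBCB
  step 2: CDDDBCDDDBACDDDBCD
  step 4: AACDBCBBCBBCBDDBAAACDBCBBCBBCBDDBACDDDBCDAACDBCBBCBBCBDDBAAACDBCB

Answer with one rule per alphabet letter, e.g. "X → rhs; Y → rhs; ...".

  step 1 ⇒ step 2: BCBCDBCB ⇒ CD·DDB·CD·DDB·A·CD·DDB·CD
    B ↦ CD
    C ↦ DDB
    D ↦ A
  step 0 ⇒ step 1: ABA ⇒ BCB·CD·BCB
    A ↦ BCB

A->BCB, B->CD, C->DDB, D->A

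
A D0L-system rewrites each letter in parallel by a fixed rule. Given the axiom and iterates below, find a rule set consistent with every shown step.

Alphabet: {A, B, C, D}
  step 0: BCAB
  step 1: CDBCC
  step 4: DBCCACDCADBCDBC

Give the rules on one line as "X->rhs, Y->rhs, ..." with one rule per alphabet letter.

A->BC, B->C, C->D, D->CA

  step 0 ⇒ step 1: BCAB ⇒ C·D·BC·C
    A ↦ BC
    B ↦ C
    C ↦ D
    D ↦ CA  (constrained at step 1)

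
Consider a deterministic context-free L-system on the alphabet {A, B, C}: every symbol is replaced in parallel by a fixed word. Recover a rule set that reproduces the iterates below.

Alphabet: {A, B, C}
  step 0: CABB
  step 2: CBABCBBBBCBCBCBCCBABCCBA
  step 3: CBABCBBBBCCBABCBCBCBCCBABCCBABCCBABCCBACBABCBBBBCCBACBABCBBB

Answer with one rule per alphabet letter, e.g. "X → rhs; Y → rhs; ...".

  step 2 ⇒ step 3: CBABCBBBBCBCBCBCCBABCCBA ⇒ CBA·BC·BBB·BC·CBA·BC·BC·BC·BC·CBA·BC·CBA·BC·CBA·BC·CBA·CBA·BC·BBB·BC·CBA·CBA·BC·BBB
    A ↦ BBB
    B ↦ BC
    C ↦ CBA

A->BBB, B->BC, C->CBA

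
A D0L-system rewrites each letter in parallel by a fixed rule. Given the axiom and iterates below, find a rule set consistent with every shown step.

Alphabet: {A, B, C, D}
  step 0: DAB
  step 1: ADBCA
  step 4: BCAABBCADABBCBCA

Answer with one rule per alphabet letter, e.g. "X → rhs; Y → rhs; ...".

  step 0 ⇒ step 1: DAB ⇒ AD·BC·A
    A ↦ BC
    B ↦ A
    D ↦ AD
    C ↦ B  (constrained at step 1)

A->BC, B->A, C->B, D->AD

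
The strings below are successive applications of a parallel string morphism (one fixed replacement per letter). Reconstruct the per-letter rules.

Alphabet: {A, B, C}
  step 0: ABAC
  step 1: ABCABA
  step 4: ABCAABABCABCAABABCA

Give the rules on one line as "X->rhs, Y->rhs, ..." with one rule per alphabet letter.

A->AB, B->C, C->A

  step 0 ⇒ step 1: ABAC ⇒ AB·C·AB·A
    A ↦ AB
    B ↦ C
    C ↦ A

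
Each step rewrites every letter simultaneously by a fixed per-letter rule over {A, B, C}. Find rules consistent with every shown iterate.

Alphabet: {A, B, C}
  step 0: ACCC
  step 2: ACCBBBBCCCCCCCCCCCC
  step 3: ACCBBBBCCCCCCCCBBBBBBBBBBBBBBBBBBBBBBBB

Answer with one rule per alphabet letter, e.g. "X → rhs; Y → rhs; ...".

  step 2 ⇒ step 3: ACCBBBBCCCCCCCCCCCC ⇒ ACC·BB·BB·CC·CC·CC·CC·BB·BB·BB·BB·BB·BB·BB·BB·BB·BB·BB·BB
    A ↦ ACC
    B ↦ CC
    C ↦ BB

A->ACC, B->CC, C->BB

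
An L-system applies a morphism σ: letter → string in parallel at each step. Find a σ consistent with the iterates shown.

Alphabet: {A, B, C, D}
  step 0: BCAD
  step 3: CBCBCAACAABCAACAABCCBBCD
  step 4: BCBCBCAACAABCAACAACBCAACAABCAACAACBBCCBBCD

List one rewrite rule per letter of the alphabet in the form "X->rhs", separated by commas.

  step 3 ⇒ step 4: CBCBCAACAABCAACAABCCBBCD ⇒ B·C·B·C·B·CAA·CAA·B·CAA·CAA·C·B·CAA·CAA·B·CAA·CAA·C·B·B·C·C·B·BCD
    A ↦ CAA
    B ↦ C
    C ↦ B
    D ↦ BCD

A->CAA, B->C, C->B, D->BCD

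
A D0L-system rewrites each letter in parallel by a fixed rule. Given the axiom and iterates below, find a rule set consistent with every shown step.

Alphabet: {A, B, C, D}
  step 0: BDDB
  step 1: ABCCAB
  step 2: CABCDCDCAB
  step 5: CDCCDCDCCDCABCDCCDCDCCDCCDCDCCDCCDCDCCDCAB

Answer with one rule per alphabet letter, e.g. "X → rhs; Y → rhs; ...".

A->C, B->AB, C->CD, D->C

  step 1 ⇒ step 2: ABCCAB ⇒ C·AB·CD·CD·C·AB
    A ↦ C
    B ↦ AB
    C ↦ CD
  step 0 ⇒ step 1: BDDB ⇒ AB·C·C·AB
    D ↦ C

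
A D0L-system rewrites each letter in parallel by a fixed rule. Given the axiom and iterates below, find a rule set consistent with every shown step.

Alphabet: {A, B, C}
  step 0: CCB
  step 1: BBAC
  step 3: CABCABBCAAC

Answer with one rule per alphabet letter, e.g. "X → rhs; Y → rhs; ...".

  step 0 ⇒ step 1: CCB ⇒ B·B·AC
    B ↦ AC
    C ↦ B
    A ↦ CA  (constrained at step 1)

A->CA, B->AC, C->B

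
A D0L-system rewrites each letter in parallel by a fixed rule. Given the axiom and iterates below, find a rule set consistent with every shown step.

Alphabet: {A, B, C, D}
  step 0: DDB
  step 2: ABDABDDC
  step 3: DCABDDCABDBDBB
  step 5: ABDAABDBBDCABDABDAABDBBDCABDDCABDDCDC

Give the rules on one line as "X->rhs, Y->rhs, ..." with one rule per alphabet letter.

  step 2 ⇒ step 3: ABDABDDC ⇒ DC·A·BD·DC·A·BD·BD·BB
    A ↦ DC
    B ↦ A
    C ↦ BB
    D ↦ BD

A->DC, B->A, C->BB, D->BD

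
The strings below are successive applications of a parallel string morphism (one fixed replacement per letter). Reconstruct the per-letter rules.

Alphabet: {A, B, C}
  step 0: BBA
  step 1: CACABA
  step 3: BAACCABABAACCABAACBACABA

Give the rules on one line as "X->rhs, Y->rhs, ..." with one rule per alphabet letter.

  step 0 ⇒ step 1: BBA ⇒ CA·CA·BA
    A ↦ BA
    B ↦ CA
    C ↦ AC  (constrained at step 1)

A->BA, B->CA, C->AC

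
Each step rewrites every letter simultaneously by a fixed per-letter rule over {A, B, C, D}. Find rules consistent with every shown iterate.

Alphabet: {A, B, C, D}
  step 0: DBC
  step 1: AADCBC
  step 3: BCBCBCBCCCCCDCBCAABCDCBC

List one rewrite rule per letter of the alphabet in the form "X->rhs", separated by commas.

  step 0 ⇒ step 1: DBC ⇒ AA·DC·BC
    B ↦ DC
    C ↦ BC
    D ↦ AA
    A ↦ CC  (constrained at step 1)

A->CC, B->DC, C->BC, D->AA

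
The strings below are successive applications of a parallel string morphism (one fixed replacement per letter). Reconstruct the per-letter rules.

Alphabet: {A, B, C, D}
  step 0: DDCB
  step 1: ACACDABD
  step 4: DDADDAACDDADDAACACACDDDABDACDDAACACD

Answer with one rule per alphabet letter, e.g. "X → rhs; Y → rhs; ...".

  step 0 ⇒ step 1: DDCB ⇒ AC·AC·DA·BD
    B ↦ BD
    C ↦ DA
    D ↦ AC
    A ↦ D  (constrained at step 1)

A->D, B->BD, C->DA, D->AC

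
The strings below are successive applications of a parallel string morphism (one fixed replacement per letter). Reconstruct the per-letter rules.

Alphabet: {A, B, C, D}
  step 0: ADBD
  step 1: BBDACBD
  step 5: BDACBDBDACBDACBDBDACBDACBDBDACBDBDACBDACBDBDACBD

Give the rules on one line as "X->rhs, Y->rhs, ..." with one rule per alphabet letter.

A->B, B->AC, C->D, D->BD

  step 0 ⇒ step 1: ADBD ⇒ B·BD·AC·BD
    A ↦ B
    B ↦ AC
    D ↦ BD
    C ↦ D  (constrained at step 1)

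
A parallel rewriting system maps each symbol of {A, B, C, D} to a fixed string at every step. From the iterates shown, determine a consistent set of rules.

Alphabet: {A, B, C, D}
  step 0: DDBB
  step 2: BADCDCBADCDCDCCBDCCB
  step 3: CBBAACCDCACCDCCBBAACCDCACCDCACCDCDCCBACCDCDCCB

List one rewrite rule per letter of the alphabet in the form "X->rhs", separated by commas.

  step 2 ⇒ step 3: BADCDCBADCDCDCCBDCCB ⇒ CB·BA·ACC·DC·ACC·DC·CB·BA·ACC·DC·ACC·DC·ACC·DC·DC·CB·ACC·DC·DC·CB
    A ↦ BA
    B ↦ CB
    C ↦ DC
    D ↦ ACC

A->BA, B->CB, C->DC, D->ACC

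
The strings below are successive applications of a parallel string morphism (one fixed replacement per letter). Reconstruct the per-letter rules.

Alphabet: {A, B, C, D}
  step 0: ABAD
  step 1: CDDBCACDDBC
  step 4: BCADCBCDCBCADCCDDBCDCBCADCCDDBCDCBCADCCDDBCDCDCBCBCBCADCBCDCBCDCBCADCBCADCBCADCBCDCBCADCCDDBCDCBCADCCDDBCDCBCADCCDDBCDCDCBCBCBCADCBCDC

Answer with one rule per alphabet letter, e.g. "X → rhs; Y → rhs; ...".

A->CDD, B->BCA, C->DC, D->BC

  step 0 ⇒ step 1: ABAD ⇒ CDD·BCA·CDD·BC
    A ↦ CDD
    B ↦ BCA
    D ↦ BC
    C ↦ DC  (constrained at step 1)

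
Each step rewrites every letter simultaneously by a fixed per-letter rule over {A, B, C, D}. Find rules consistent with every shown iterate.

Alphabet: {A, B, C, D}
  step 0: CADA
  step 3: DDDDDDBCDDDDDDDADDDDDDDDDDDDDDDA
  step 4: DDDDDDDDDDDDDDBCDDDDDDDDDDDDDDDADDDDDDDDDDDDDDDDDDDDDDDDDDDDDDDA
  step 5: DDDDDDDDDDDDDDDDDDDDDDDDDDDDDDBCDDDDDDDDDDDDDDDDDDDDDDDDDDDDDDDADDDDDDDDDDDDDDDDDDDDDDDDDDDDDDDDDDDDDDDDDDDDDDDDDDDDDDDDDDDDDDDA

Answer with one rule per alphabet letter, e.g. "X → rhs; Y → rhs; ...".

  step 4 ⇒ step 5: DDDDDDDDDDDDDDBCDDDDDDDDDDDDDDDADDDDDDDDDDDDDDDDDDDDDDDDDDDDDDDA ⇒ DD·DD·DD·DD·DD·DD·DD·DD·DD·DD·DD·DD·DD·DD·DD·BC·DD·DD·DD·DD·DD·DD·DD·DD·DD·DD·DD·DD·DD·DD·DD·DA·DD·DD·DD·DD·DD·DD·DD·DD·DD·DD·DD·DD·DD·DD·DD·DD·DD·DD·DD·DD·DD·DD·DD·DD·DD·DD·DD·DD·DD·DD·DD·DA
    A ↦ DA
    B ↦ DD
    C ↦ BC
    D ↦ DD

A->DA, B->DD, C->BC, D->DD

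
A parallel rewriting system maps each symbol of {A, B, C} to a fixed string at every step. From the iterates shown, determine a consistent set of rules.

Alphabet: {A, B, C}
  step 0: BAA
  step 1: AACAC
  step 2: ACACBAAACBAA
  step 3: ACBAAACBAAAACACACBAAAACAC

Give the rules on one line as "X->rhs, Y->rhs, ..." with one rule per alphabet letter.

  step 2 ⇒ step 3: ACACBAAACBAA ⇒ AC·BAA·AC·BAA·A·AC·AC·AC·BAA·A·AC·AC
    A ↦ AC
    B ↦ A
    C ↦ BAA

A->AC, B->A, C->BAA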